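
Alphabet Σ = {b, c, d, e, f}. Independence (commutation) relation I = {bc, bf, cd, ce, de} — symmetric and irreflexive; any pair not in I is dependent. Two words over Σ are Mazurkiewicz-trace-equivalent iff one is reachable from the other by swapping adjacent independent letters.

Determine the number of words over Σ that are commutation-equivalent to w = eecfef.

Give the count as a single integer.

3

drop 0:e onto floor
drop 1:e onto {0:e}
drop 2:c onto floor
drop 3:f onto {1:e, 2:c}
drop 4:e onto {3:f}
drop 5:f onto {4:e}
ground layer = {0:e, 2:c}
drop-orders for the pieces not yet dropped (sum over which currently-grounded one goes next):
  1 to go: {5} 1
  2 to go: {4,5} 1
  3 to go: {3,4,5} 1
  4 to go: {1,3,4,5} 1  {2,3,4,5} 1
  if 0:e drops first: 2 orders
  if 2:c drops first: 1 orders
heap linearizations: 3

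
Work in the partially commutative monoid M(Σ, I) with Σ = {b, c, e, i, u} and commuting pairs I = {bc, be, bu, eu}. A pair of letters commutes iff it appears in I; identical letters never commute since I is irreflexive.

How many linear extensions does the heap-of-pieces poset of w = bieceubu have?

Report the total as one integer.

18

#0=b has no predecessor
#1=i depends on [0:b]
#2=e depends on [1:i]
#3=c depends on [2:e]
#4=e depends on [3:c]
#5=u depends on [3:c]
#6=b depends on [1:i]
#7=u depends on [5:u]
sources: [0:b]
N(rest) = Σ N(rest − s) over sources s of rest; N(one piece) = 1:
  size 1 → [4]=1  [6]=1  [7]=1
  size 2 → [4,6]=2  [4,7]=2  [5,7]=1  [6,7]=2
  size 3 → [4,5,7]=3  [4,6,7]=6  [5,6,7]=3
  size 4 → [3,4,5,7]=3  [4,5,6,7]=12
  size 5 → [2,3,4,5,7]=3  [3,4,5,6,7]=15
  size 6 → [2,3,4,5,6,7]=18
  first=0(b) contributes 18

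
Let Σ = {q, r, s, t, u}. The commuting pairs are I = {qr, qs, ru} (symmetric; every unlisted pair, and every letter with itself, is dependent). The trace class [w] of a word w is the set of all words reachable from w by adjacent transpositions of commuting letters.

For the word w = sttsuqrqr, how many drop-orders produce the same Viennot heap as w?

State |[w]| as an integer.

#0=s has no predecessor
#1=t depends on [0:s]
#2=t depends on [1:t]
#3=s depends on [2:t]
#4=u depends on [3:s]
#5=q depends on [4:u]
#6=r depends on [3:s]
#7=q depends on [5:q]
#8=r depends on [6:r]
sources: [0:s]
N(rest) = Σ N(rest − s) over sources s of rest; N(one piece) = 1:
  size 1 → [7]=1  [8]=1
  size 2 → [5,7]=1  [6,8]=1  [7,8]=2
  size 3 → [4,5,7]=1  [5,7,8]=3  [6,7,8]=3
  size 4 → [4,5,7,8]=4  [5,6,7,8]=6
  size 5 → [4,5,6,7,8]=10
  size 6 → [3,4,5,6,7,8]=10
  size 7 → [2,3,4,5,6,7,8]=10
  first=0(s) contributes 10

10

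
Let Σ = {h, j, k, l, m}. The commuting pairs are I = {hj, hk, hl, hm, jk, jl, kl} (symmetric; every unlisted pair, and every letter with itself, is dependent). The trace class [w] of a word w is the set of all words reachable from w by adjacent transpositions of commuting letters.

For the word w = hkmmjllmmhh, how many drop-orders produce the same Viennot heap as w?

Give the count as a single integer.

495

drop 0:h onto floor
drop 1:k onto floor
drop 2:m onto {1:k}
drop 3:m onto {2:m}
drop 4:j onto {3:m}
drop 5:l onto {3:m}
drop 6:l onto {5:l}
drop 7:m onto {4:j, 6:l}
drop 8:m onto {7:m}
drop 9:h onto {0:h}
drop 10:h onto {9:h}
ground layer = {0:h, 1:k}
drop-orders for the pieces not yet dropped (sum over which currently-grounded one goes next):
  1 to go: {8} 1  {10} 1
  2 to go: {7,8} 1  {8,10} 2  {9,10} 1
  3 to go: {0,9,10} 1  {4,7,8} 1  {6,7,8} 1  {7,8,10} 3  {8,9,10} 3
  4 to go: {0,8,9,10} 4  {4,6,7,8} 2  {4,7,8,10} 4  {5,6,7,8} 1  {6,7,8,10} 4  {7,8,9,10} 6
  5 to go: {0,7,8,9,10} 10  {4,5,6,7,8} 3  {4,6,7,8,10} 10  {4,7,8,9,10} 10  {5,6,7,8,10} 5  {6,7,8,9,10} 10
  6 to go: {0,4,7,8,9,10} 20  {0,6,7,8,9,10} 20  {3,4,5,6,7,8} 3  {4,5,6,7,8,10} 18  {4,6,7,8,9,10} 30  {5,6,7,8,9,10} 15
  7 to go: {0,4,6,7,8,9,10} 70  {0,5,6,7,8,9,10} 35  {2,3,4,5,6,7,8} 3  {3,4,5,6,7,8,10} 21  {4,5,6,7,8,9,10} 63
  8 to go: {0,4,5,6,7,8,9,10} 168  {1,2,3,4,5,6,7,8} 3  {2,3,4,5,6,7,8,10} 24  {3,4,5,6,7,8,9,10} 84
  9 to go: {0,3,4,5,6,7,8,9,10} 252  {1,2,3,4,5,6,7,8,10} 27  {2,3,4,5,6,7,8,9,10} 108
  if 0:h drops first: 135 orders
  if 1:k drops first: 360 orders
heap linearizations: 495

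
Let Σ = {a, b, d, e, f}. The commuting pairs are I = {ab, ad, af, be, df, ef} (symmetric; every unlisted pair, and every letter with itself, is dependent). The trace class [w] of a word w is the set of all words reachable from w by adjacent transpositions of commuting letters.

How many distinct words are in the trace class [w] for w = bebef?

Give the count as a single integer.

10

0(b) covers ∅
1(e) covers ∅
2(b) covers 0:b
3(e) covers 1:e
4(f) covers 2:b
floor of heap: 0:b, 1:e
completions by unplaced set U, small U first (add the entries for U minus each lowest piece of U):
  |U|=1: {3}:1  {4}:1
  |U|=2: {1,3}:1  {2,4}:1  {3,4}:2
  |U|=3: {0,2,4}:1  {1,3,4}:3  {2,3,4}:3
  start at 0(b): 6
  start at 1(e): 4
sum over floor = 10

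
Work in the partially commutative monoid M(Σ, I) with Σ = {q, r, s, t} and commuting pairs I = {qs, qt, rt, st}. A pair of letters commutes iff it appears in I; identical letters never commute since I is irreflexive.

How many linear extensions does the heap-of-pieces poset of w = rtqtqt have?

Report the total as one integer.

20

0(r) covers ∅
1(t) covers ∅
2(q) covers 0:r
3(t) covers 1:t
4(q) covers 2:q
5(t) covers 3:t
floor of heap: 0:r, 1:t
completions by unplaced set U, small U first (add the entries for U minus each lowest piece of U):
  |U|=1: {4}:1  {5}:1
  |U|=2: {2,4}:1  {3,5}:1  {4,5}:2
  |U|=3: {0,2,4}:1  {1,3,5}:1  {2,4,5}:3  {3,4,5}:3
  |U|=4: {0,2,4,5}:4  {1,3,4,5}:4  {2,3,4,5}:6
  start at 0(r): 10
  start at 1(t): 10
sum over floor = 20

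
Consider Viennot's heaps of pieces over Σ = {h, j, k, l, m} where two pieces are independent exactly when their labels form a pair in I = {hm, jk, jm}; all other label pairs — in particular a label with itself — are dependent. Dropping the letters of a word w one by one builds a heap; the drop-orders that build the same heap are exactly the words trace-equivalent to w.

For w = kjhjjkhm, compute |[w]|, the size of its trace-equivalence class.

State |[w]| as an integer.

0(k) covers ∅
1(j) covers ∅
2(h) covers 0:k, 1:j
3(j) covers 2:h
4(j) covers 3:j
5(k) covers 2:h
6(h) covers 4:j, 5:k
7(m) covers 5:k
floor of heap: 0:k, 1:j
completions by unplaced set U, small U first (add the entries for U minus each lowest piece of U):
  |U|=1: {6}:1  {7}:1
  |U|=2: {4,6}:1  {6,7}:2
  |U|=3: {3,4,6}:1  {4,6,7}:3  {5,6,7}:2
  |U|=4: {3,4,6,7}:4  {4,5,6,7}:5
  |U|=5: {3,4,5,6,7}:9
  |U|=6: {2,3,4,5,6,7}:9
  start at 0(k): 9
  start at 1(j): 9
sum over floor = 18

18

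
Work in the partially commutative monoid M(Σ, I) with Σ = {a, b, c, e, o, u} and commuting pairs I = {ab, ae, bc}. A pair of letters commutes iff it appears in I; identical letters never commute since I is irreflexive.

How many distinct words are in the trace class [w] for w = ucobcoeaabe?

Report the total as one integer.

20

0(u) covers ∅
1(c) covers 0:u
2(o) covers 1:c
3(b) covers 2:o
4(c) covers 2:o
5(o) covers 3:b, 4:c
6(e) covers 5:o
7(a) covers 5:o
8(a) covers 7:a
9(b) covers 6:e
10(e) covers 9:b
floor of heap: 0:u
completions by unplaced set U, small U first (add the entries for U minus each lowest piece of U):
  |U|=1: {8}:1  {10}:1
  |U|=2: {7,8}:1  {8,10}:2  {9,10}:1
  |U|=3: {6,9,10}:1  {7,8,10}:3  {8,9,10}:3
  |U|=4: {6,8,9,10}:4  {7,8,9,10}:6
  |U|=5: {6,7,8,9,10}:10
  |U|=6: {5,6,7,8,9,10}:10
  |U|=7: {3,5,6,7,8,9,10}:10  {4,5,6,7,8,9,10}:10
  |U|=8: {3,4,5,6,7,8,9,10}:20
  |U|=9: {2,3,4,5,6,7,8,9,10}:20
  start at 0(u): 20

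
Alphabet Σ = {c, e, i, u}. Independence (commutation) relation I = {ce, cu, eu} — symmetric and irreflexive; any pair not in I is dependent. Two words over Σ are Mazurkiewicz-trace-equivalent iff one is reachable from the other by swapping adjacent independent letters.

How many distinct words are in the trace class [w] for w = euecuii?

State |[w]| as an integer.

30

0(e) covers ∅
1(u) covers ∅
2(e) covers 0:e
3(c) covers ∅
4(u) covers 1:u
5(i) covers 2:e, 3:c, 4:u
6(i) covers 5:i
floor of heap: 0:e, 1:u, 3:c
completions by unplaced set U, small U first (add the entries for U minus each lowest piece of U):
  |U|=1: {6}:1
  |U|=2: {5,6}:1
  |U|=3: {2,5,6}:1  {3,5,6}:1  {4,5,6}:1
  |U|=4: {0,2,5,6}:1  {1,4,5,6}:1  {2,3,5,6}:2  {2,4,5,6}:2  {3,4,5,6}:2
  |U|=5: {0,2,3,5,6}:3  {0,2,4,5,6}:3  {1,2,4,5,6}:3  {1,3,4,5,6}:3  {2,3,4,5,6}:6
  start at 0(e): 12
  start at 1(u): 12
  start at 3(c): 6
sum over floor = 30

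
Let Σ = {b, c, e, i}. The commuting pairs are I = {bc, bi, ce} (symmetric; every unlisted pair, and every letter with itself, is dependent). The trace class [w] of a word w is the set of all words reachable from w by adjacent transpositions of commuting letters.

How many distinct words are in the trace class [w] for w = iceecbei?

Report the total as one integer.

15

drop 0:i onto floor
drop 1:c onto {0:i}
drop 2:e onto {0:i}
drop 3:e onto {2:e}
drop 4:c onto {1:c}
drop 5:b onto {3:e}
drop 6:e onto {5:b}
drop 7:i onto {4:c, 6:e}
ground layer = {0:i}
drop-orders for the pieces not yet dropped (sum over which currently-grounded one goes next):
  1 to go: {7} 1
  2 to go: {4,7} 1  {6,7} 1
  3 to go: {1,4,7} 1  {4,6,7} 2  {5,6,7} 1
  4 to go: {1,4,6,7} 3  {3,5,6,7} 1  {4,5,6,7} 3
  5 to go: {1,4,5,6,7} 6  {2,3,5,6,7} 1  {3,4,5,6,7} 4
  6 to go: {1,3,4,5,6,7} 10  {2,3,4,5,6,7} 5
  if 0:i drops first: 15 orders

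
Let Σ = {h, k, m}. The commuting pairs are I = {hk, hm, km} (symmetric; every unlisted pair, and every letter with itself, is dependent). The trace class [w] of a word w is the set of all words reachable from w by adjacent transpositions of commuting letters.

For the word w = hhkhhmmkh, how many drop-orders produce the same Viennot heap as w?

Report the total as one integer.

756

0(h) covers ∅
1(h) covers 0:h
2(k) covers ∅
3(h) covers 1:h
4(h) covers 3:h
5(m) covers ∅
6(m) covers 5:m
7(k) covers 2:k
8(h) covers 4:h
floor of heap: 0:h, 2:k, 5:m
completions by unplaced set U, small U first (add the entries for U minus each lowest piece of U):
  |U|=1: {6}:1  {7}:1  {8}:1
  |U|=2: {2,7}:1  {4,8}:1  {5,6}:1  {6,7}:2  {6,8}:2  {7,8}:2
  |U|=3: {2,6,7}:3  {2,7,8}:3  {3,4,8}:1  {4,6,8}:3  {4,7,8}:3  {5,6,7}:3  {5,6,8}:3  {6,7,8}:6
  |U|=4: {1,3,4,8}:1  {2,4,7,8}:6  {2,5,6,7}:6  {2,6,7,8}:12  {3,4,6,8}:4  {3,4,7,8}:4  {4,5,6,8}:6  {4,6,7,8}:12  {5,6,7,8}:12
  |U|=5: {0,1,3,4,8}:1  {1,3,4,6,8}:5  {1,3,4,7,8}:5  {2,3,4,7,8}:10  {2,4,6,7,8}:30  {2,5,6,7,8}:30  {3,4,5,6,8}:10  {3,4,6,7,8}:20  {4,5,6,7,8}:30
  |U|=6: {0,1,3,4,6,8}:6  {0,1,3,4,7,8}:6  {1,2,3,4,7,8}:15  {1,3,4,5,6,8}:15  {1,3,4,6,7,8}:30  {2,3,4,6,7,8}:60  {2,4,5,6,7,8}:90  {3,4,5,6,7,8}:60
  |U|=7: {0,1,2,3,4,7,8}:21  {0,1,3,4,5,6,8}:21  {0,1,3,4,6,7,8}:42  {1,2,3,4,6,7,8}:105  {1,3,4,5,6,7,8}:105  {2,3,4,5,6,7,8}:210
  start at 0(h): 420
  start at 2(k): 168
  start at 5(m): 168
sum over floor = 756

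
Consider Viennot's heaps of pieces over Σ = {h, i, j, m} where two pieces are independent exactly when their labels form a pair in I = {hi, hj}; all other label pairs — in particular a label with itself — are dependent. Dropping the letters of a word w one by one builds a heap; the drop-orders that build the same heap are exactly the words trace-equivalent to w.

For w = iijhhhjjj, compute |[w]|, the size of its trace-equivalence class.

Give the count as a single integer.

84

#0=i has no predecessor
#1=i depends on [0:i]
#2=j depends on [1:i]
#3=h has no predecessor
#4=h depends on [3:h]
#5=h depends on [4:h]
#6=j depends on [2:j]
#7=j depends on [6:j]
#8=j depends on [7:j]
sources: [0:i, 3:h]
N(rest) = Σ N(rest − s) over sources s of rest; N(one piece) = 1:
  size 1 → [5]=1  [8]=1
  size 2 → [4,5]=1  [5,8]=2  [7,8]=1
  size 3 → [3,4,5]=1  [4,5,8]=3  [5,7,8]=3  [6,7,8]=1
  size 4 → [2,6,7,8]=1  [3,4,5,8]=4  [4,5,7,8]=6  [5,6,7,8]=4
  size 5 → [1,2,6,7,8]=1  [2,5,6,7,8]=5  [3,4,5,7,8]=10  [4,5,6,7,8]=10
  size 6 → [0,1,2,6,7,8]=1  [1,2,5,6,7,8]=6  [2,4,5,6,7,8]=15  [3,4,5,6,7,8]=20
  size 7 → [0,1,2,5,6,7,8]=7  [1,2,4,5,6,7,8]=21  [2,3,4,5,6,7,8]=35
  first=0(i) contributes 56
  first=3(h) contributes 28
|[w]| = 84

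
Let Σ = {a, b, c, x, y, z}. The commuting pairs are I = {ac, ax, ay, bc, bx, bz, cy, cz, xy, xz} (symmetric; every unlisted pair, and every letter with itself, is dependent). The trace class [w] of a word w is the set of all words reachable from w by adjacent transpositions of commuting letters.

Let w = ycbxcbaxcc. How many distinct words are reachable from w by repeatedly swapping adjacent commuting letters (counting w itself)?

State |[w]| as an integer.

210

drop 0:y onto floor
drop 1:c onto floor
drop 2:b onto {0:y}
drop 3:x onto {1:c}
drop 4:c onto {3:x}
drop 5:b onto {2:b}
drop 6:a onto {5:b}
drop 7:x onto {4:c}
drop 8:c onto {7:x}
drop 9:c onto {8:c}
ground layer = {0:y, 1:c}
drop-orders for the pieces not yet dropped (sum over which currently-grounded one goes next):
  1 to go: {6} 1  {9} 1
  2 to go: {5,6} 1  {6,9} 2  {8,9} 1
  3 to go: {2,5,6} 1  {5,6,9} 3  {6,8,9} 3  {7,8,9} 1
  4 to go: {0,2,5,6} 1  {2,5,6,9} 4  {4,7,8,9} 1  {5,6,8,9} 6  {6,7,8,9} 4
  5 to go: {0,2,5,6,9} 5  {2,5,6,8,9} 10  {3,4,7,8,9} 1  {4,6,7,8,9} 5  {5,6,7,8,9} 10
  6 to go: {0,2,5,6,8,9} 15  {1,3,4,7,8,9} 1  {2,5,6,7,8,9} 20  {3,4,6,7,8,9} 6  {4,5,6,7,8,9} 15
  7 to go: {0,2,5,6,7,8,9} 35  {1,3,4,6,7,8,9} 7  {2,4,5,6,7,8,9} 35  {3,4,5,6,7,8,9} 21
  8 to go: {0,2,4,5,6,7,8,9} 70  {1,3,4,5,6,7,8,9} 28  {2,3,4,5,6,7,8,9} 56
  if 0:y drops first: 84 orders
  if 1:c drops first: 126 orders
heap linearizations: 210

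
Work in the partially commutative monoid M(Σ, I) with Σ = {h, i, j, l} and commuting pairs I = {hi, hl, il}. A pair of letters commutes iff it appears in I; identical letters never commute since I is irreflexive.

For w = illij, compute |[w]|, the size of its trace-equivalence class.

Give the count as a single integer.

6

drop 0:i onto floor
drop 1:l onto floor
drop 2:l onto {1:l}
drop 3:i onto {0:i}
drop 4:j onto {2:l, 3:i}
ground layer = {0:i, 1:l}
drop-orders for the pieces not yet dropped (sum over which currently-grounded one goes next):
  1 to go: {4} 1
  2 to go: {2,4} 1  {3,4} 1
  3 to go: {0,3,4} 1  {1,2,4} 1  {2,3,4} 2
  if 0:i drops first: 3 orders
  if 1:l drops first: 3 orders
heap linearizations: 6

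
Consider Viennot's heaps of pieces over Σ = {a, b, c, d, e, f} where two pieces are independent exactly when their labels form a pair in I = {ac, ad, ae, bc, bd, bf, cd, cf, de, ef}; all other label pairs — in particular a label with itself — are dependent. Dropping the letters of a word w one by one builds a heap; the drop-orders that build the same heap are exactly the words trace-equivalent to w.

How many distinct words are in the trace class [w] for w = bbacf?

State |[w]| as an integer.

5

piece 0:b — minimal
piece 1:b rests on {0:b}
piece 2:a rests on {1:b}
piece 3:c — minimal
piece 4:f rests on {2:a}
minimal pieces: {0:b, 3:c}
ways to finish when only these pieces remain (= sum over removing one remaining piece with nothing left below it):
  1 left: {3}→1  {4}→1
  2 left: {2,4}→1  {3,4}→2
  3 left: {1,2,4}→1  {2,3,4}→3
  placing 0:b first → 4 extensions
  placing 3:c first → 1 extensions
total linear extensions = 5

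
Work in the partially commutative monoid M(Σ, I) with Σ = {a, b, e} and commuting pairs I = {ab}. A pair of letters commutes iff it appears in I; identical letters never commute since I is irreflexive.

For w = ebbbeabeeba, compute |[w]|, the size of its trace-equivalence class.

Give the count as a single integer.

4

#0=e has no predecessor
#1=b depends on [0:e]
#2=b depends on [1:b]
#3=b depends on [2:b]
#4=e depends on [3:b]
#5=a depends on [4:e]
#6=b depends on [4:e]
#7=e depends on [5:a, 6:b]
#8=e depends on [7:e]
#9=b depends on [8:e]
#10=a depends on [8:e]
sources: [0:e]
N(rest) = Σ N(rest − s) over sources s of rest; N(one piece) = 1:
  size 1 → [9]=1  [10]=1
  size 2 → [9,10]=2
  size 3 → [8,9,10]=2
  size 4 → [7,8,9,10]=2
  size 5 → [5,7,8,9,10]=2  [6,7,8,9,10]=2
  size 6 → [5,6,7,8,9,10]=4
  size 7 → [4,5,6,7,8,9,10]=4
  size 8 → [3,4,5,6,7,8,9,10]=4
  size 9 → [2,3,4,5,6,7,8,9,10]=4
  first=0(e) contributes 4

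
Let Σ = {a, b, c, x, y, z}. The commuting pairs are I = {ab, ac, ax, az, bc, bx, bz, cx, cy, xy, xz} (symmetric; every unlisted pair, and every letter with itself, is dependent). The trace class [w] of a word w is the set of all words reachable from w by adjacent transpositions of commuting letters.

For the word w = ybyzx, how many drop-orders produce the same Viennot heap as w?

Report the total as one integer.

5

piece 0:y — minimal
piece 1:b rests on {0:y}
piece 2:y rests on {1:b}
piece 3:z rests on {2:y}
piece 4:x — minimal
minimal pieces: {0:y, 4:x}
ways to finish when only these pieces remain (= sum over removing one remaining piece with nothing left below it):
  1 left: {3}→1  {4}→1
  2 left: {2,3}→1  {3,4}→2
  3 left: {1,2,3}→1  {2,3,4}→3
  placing 0:y first → 4 extensions
  placing 4:x first → 1 extensions
total linear extensions = 5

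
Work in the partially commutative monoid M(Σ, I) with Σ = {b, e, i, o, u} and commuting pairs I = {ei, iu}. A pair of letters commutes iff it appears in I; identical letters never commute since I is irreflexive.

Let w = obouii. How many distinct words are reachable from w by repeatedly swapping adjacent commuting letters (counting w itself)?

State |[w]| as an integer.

3

piece 0:o — minimal
piece 1:b rests on {0:o}
piece 2:o rests on {1:b}
piece 3:u rests on {2:o}
piece 4:i rests on {2:o}
piece 5:i rests on {4:i}
minimal pieces: {0:o}
ways to finish when only these pieces remain (= sum over removing one remaining piece with nothing left below it):
  1 left: {3}→1  {5}→1
  2 left: {3,5}→2  {4,5}→1
  3 left: {3,4,5}→3
  4 left: {2,3,4,5}→3
  placing 0:o first → 3 extensions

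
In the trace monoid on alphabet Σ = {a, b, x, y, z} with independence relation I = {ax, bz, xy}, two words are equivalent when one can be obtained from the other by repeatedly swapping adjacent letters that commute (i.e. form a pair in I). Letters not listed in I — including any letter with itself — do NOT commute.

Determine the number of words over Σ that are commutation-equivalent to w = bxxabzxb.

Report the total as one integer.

6

piece 0:b — minimal
piece 1:x rests on {0:b}
piece 2:x rests on {1:x}
piece 3:a rests on {0:b}
piece 4:b rests on {2:x, 3:a}
piece 5:z rests on {2:x, 3:a}
piece 6:x rests on {4:b, 5:z}
piece 7:b rests on {6:x}
minimal pieces: {0:b}
ways to finish when only these pieces remain (= sum over removing one remaining piece with nothing left below it):
  1 left: {7}→1
  2 left: {6,7}→1
  3 left: {4,6,7}→1  {5,6,7}→1
  4 left: {4,5,6,7}→2
  5 left: {2,4,5,6,7}→2  {3,4,5,6,7}→2
  6 left: {1,2,4,5,6,7}→2  {2,3,4,5,6,7}→4
  placing 0:b first → 6 extensions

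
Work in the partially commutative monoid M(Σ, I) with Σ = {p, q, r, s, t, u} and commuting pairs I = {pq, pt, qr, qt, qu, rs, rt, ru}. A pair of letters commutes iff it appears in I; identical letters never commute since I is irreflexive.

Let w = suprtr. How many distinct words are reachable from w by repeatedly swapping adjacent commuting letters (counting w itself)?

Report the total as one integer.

4

0(s) covers ∅
1(u) covers 0:s
2(p) covers 1:u
3(r) covers 2:p
4(t) covers 1:u
5(r) covers 3:r
floor of heap: 0:s
completions by unplaced set U, small U first (add the entries for U minus each lowest piece of U):
  |U|=1: {4}:1  {5}:1
  |U|=2: {3,5}:1  {4,5}:2
  |U|=3: {2,3,5}:1  {3,4,5}:3
  |U|=4: {2,3,4,5}:4
  start at 0(s): 4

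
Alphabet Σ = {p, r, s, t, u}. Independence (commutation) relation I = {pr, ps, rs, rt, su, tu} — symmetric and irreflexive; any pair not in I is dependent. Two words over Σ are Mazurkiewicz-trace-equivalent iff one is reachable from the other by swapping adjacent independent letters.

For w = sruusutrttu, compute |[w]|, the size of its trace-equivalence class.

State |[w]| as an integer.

drop 0:s onto floor
drop 1:r onto floor
drop 2:u onto {1:r}
drop 3:u onto {2:u}
drop 4:s onto {0:s}
drop 5:u onto {3:u}
drop 6:t onto {4:s}
drop 7:r onto {5:u}
drop 8:t onto {6:t}
drop 9:t onto {8:t}
drop 10:u onto {7:r}
ground layer = {0:s, 1:r}
drop-orders for the pieces not yet dropped (sum over which currently-grounded one goes next):
  1 to go: {9} 1  {10} 1
  2 to go: {7,10} 1  {8,9} 1  {9,10} 2
  3 to go: {5,7,10} 1  {6,8,9} 1  {7,9,10} 3  {8,9,10} 3
  4 to go: {3,5,7,10} 1  {4,6,8,9} 1  {5,7,9,10} 4  {6,8,9,10} 4  {7,8,9,10} 6
  5 to go: {0,4,6,8,9} 1  {2,3,5,7,10} 1  {3,5,7,9,10} 5  {4,6,8,9,10} 5  {5,7,8,9,10} 10  {6,7,8,9,10} 10
  6 to go: {0,4,6,8,9,10} 6  {1,2,3,5,7,10} 1  {2,3,5,7,9,10} 6  {3,5,7,8,9,10} 15  {4,6,7,8,9,10} 15  {5,6,7,8,9,10} 20
  7 to go: {0,4,6,7,8,9,10} 21  {1,2,3,5,7,9,10} 7  {2,3,5,7,8,9,10} 21  {3,5,6,7,8,9,10} 35  {4,5,6,7,8,9,10} 35
  8 to go: {0,4,5,6,7,8,9,10} 56  {1,2,3,5,7,8,9,10} 28  {2,3,5,6,7,8,9,10} 56  {3,4,5,6,7,8,9,10} 70
  9 to go: {0,3,4,5,6,7,8,9,10} 126  {1,2,3,5,6,7,8,9,10} 84  {2,3,4,5,6,7,8,9,10} 126
  if 0:s drops first: 210 orders
  if 1:r drops first: 252 orders
heap linearizations: 462

462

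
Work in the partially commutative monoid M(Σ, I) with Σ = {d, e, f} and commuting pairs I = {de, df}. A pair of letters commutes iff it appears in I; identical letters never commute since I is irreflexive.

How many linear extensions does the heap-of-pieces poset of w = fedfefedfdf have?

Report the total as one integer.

165

#0=f has no predecessor
#1=e depends on [0:f]
#2=d has no predecessor
#3=f depends on [1:e]
#4=e depends on [3:f]
#5=f depends on [4:e]
#6=e depends on [5:f]
#7=d depends on [2:d]
#8=f depends on [6:e]
#9=d depends on [7:d]
#10=f depends on [8:f]
sources: [0:f, 2:d]
N(rest) = Σ N(rest − s) over sources s of rest; N(one piece) = 1:
  size 1 → [9]=1  [10]=1
  size 2 → [7,9]=1  [8,10]=1  [9,10]=2
  size 3 → [2,7,9]=1  [6,8,10]=1  [7,9,10]=3  [8,9,10]=3
  size 4 → [2,7,9,10]=4  [5,6,8,10]=1  [6,8,9,10]=4  [7,8,9,10]=6
  size 5 → [2,7,8,9,10]=10  [4,5,6,8,10]=1  [5,6,8,9,10]=5  [6,7,8,9,10]=10
  size 6 → [2,6,7,8,9,10]=20  [3,4,5,6,8,10]=1  [4,5,6,8,9,10]=6  [5,6,7,8,9,10]=15
  size 7 → [1,3,4,5,6,8,10]=1  [2,5,6,7,8,9,10]=35  [3,4,5,6,8,9,10]=7  [4,5,6,7,8,9,10]=21
  size 8 → [0,1,3,4,5,6,8,10]=1  [1,3,4,5,6,8,9,10]=8  [2,4,5,6,7,8,9,10]=56  [3,4,5,6,7,8,9,10]=28
  size 9 → [0,1,3,4,5,6,8,9,10]=9  [1,3,4,5,6,7,8,9,10]=36  [2,3,4,5,6,7,8,9,10]=84
  first=0(f) contributes 120
  first=2(d) contributes 45
|[w]| = 165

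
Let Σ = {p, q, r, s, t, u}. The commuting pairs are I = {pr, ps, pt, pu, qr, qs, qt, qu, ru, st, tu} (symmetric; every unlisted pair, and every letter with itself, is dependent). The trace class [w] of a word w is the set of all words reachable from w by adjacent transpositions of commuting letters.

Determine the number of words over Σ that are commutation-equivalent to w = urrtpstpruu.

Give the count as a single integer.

piece 0:u — minimal
piece 1:r — minimal
piece 2:r rests on {1:r}
piece 3:t rests on {2:r}
piece 4:p — minimal
piece 5:s rests on {0:u, 2:r}
piece 6:t rests on {3:t}
piece 7:p rests on {4:p}
piece 8:r rests on {5:s, 6:t}
piece 9:u rests on {5:s}
piece 10:u rests on {9:u}
minimal pieces: {0:u, 1:r, 4:p}
ways to finish when only these pieces remain (= sum over removing one remaining piece with nothing left below it):
  1 left: {7}→1  {8}→1  {10}→1
  2 left: {4,7}→1  {6,8}→1  {7,8}→2  {7,10}→2  {8,10}→2  {9,10}→1
  3 left: {3,6,8}→1  {4,7,8}→3  {4,7,10}→3  {6,7,8}→3  {6,8,10}→3  {7,8,10}→6  {7,9,10}→3  {8,9,10}→3
  4 left: {3,6,7,8}→4  {3,6,8,10}→4  {4,6,7,8}→6  {4,7,8,10}→12  {4,7,9,10}→6  {5,8,9,10}→3  {6,7,8,10}→12  {6,8,9,10}→6  {7,8,9,10}→12
  5 left: {0,5,8,9,10}→3  {3,4,6,7,8}→10  {3,6,7,8,10}→20  {3,6,8,9,10}→10  {4,6,7,8,10}→30  {4,7,8,9,10}→30  {5,6,8,9,10}→9  {5,7,8,9,10}→15  {6,7,8,9,10}→30
  6 left: {0,5,6,8,9,10}→12  {0,5,7,8,9,10}→18  {3,4,6,7,8,10}→60  {3,5,6,8,9,10}→19  {3,6,7,8,9,10}→60  {4,5,7,8,9,10}→45  {4,6,7,8,9,10}→90  {5,6,7,8,9,10}→54
  7 left: {0,3,5,6,8,9,10}→31  {0,4,5,7,8,9,10}→63  {0,5,6,7,8,9,10}→84  {2,3,5,6,8,9,10}→19  {3,4,6,7,8,9,10}→210  {3,5,6,7,8,9,10}→133  {4,5,6,7,8,9,10}→189
  8 left: {0,2,3,5,6,8,9,10}→50  {0,3,5,6,7,8,9,10}→248  {0,4,5,6,7,8,9,10}→336  {1,2,3,5,6,8,9,10}→19  {2,3,5,6,7,8,9,10}→152  {3,4,5,6,7,8,9,10}→532
  9 left: {0,1,2,3,5,6,8,9,10}→69  {0,2,3,5,6,7,8,9,10}→450  {0,3,4,5,6,7,8,9,10}→1116  {1,2,3,5,6,7,8,9,10}→171  {2,3,4,5,6,7,8,9,10}→684
  placing 0:u first → 855 extensions
  placing 1:r first → 2250 extensions
  placing 4:p first → 690 extensions
total linear extensions = 3795

3795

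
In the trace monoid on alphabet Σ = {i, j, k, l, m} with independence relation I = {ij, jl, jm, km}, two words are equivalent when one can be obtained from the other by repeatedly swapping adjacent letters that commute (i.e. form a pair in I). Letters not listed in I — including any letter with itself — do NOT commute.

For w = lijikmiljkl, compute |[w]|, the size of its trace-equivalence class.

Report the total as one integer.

piece 0:l — minimal
piece 1:i rests on {0:l}
piece 2:j — minimal
piece 3:i rests on {1:i}
piece 4:k rests on {2:j, 3:i}
piece 5:m rests on {3:i}
piece 6:i rests on {4:k, 5:m}
piece 7:l rests on {6:i}
piece 8:j rests on {4:k}
piece 9:k rests on {7:l, 8:j}
piece 10:l rests on {9:k}
minimal pieces: {0:l, 2:j}
ways to finish when only these pieces remain (= sum over removing one remaining piece with nothing left below it):
  1 left: {10}→1
  2 left: {9,10}→1
  3 left: {7,9,10}→1  {8,9,10}→1
  4 left: {6,7,9,10}→1  {7,8,9,10}→2
  5 left: {5,6,7,9,10}→1  {6,7,8,9,10}→3
  6 left: {4,6,7,8,9,10}→3  {5,6,7,8,9,10}→4
  7 left: {2,4,6,7,8,9,10}→3  {4,5,6,7,8,9,10}→7
  8 left: {2,4,5,6,7,8,9,10}→10  {3,4,5,6,7,8,9,10}→7
  9 left: {1,3,4,5,6,7,8,9,10}→7  {2,3,4,5,6,7,8,9,10}→17
  placing 0:l first → 24 extensions
  placing 2:j first → 7 extensions
total linear extensions = 31

31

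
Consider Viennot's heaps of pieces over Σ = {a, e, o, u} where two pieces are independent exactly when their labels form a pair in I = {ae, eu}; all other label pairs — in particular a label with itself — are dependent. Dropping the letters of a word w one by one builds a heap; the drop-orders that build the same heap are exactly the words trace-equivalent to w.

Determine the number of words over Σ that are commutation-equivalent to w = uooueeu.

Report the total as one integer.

6

#0=u has no predecessor
#1=o depends on [0:u]
#2=o depends on [1:o]
#3=u depends on [2:o]
#4=e depends on [2:o]
#5=e depends on [4:e]
#6=u depends on [3:u]
sources: [0:u]
N(rest) = Σ N(rest − s) over sources s of rest; N(one piece) = 1:
  size 1 → [5]=1  [6]=1
  size 2 → [3,6]=1  [4,5]=1  [5,6]=2
  size 3 → [3,5,6]=3  [4,5,6]=3
  size 4 → [3,4,5,6]=6
  size 5 → [2,3,4,5,6]=6
  first=0(u) contributes 6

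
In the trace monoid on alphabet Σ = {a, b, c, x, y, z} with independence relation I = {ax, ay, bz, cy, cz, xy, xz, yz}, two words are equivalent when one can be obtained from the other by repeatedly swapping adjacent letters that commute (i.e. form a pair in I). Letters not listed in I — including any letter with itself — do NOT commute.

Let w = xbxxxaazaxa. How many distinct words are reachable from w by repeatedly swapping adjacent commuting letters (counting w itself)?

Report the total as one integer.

126

0(x) covers ∅
1(b) covers 0:x
2(x) covers 1:b
3(x) covers 2:x
4(x) covers 3:x
5(a) covers 1:b
6(a) covers 5:a
7(z) covers 6:a
8(a) covers 7:z
9(x) covers 4:x
10(a) covers 8:a
floor of heap: 0:x
completions by unplaced set U, small U first (add the entries for U minus each lowest piece of U):
  |U|=1: {9}:1  {10}:1
  |U|=2: {4,9}:1  {8,10}:1  {9,10}:2
  |U|=3: {3,4,9}:1  {4,9,10}:3  {7,8,10}:1  {8,9,10}:3
  |U|=4: {2,3,4,9}:1  {3,4,9,10}:4  {4,8,9,10}:6  {6,7,8,10}:1  {7,8,9,10}:4
  |U|=5: {2,3,4,9,10}:5  {3,4,8,9,10}:10  {4,7,8,9,10}:10  {5,6,7,8,10}:1  {6,7,8,9,10}:5
  |U|=6: {2,3,4,8,9,10}:15  {3,4,7,8,9,10}:20  {4,6,7,8,9,10}:15  {5,6,7,8,9,10}:6
  |U|=7: {2,3,4,7,8,9,10}:35  {3,4,6,7,8,9,10}:35  {4,5,6,7,8,9,10}:21
  |U|=8: {2,3,4,6,7,8,9,10}:70  {3,4,5,6,7,8,9,10}:56
  |U|=9: {2,3,4,5,6,7,8,9,10}:126
  start at 0(x): 126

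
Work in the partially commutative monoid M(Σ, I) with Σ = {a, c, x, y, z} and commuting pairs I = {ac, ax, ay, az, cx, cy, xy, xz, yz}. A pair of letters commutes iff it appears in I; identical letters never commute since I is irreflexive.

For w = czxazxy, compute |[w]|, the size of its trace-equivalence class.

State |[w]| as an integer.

drop 0:c onto floor
drop 1:z onto {0:c}
drop 2:x onto floor
drop 3:a onto floor
drop 4:z onto {1:z}
drop 5:x onto {2:x}
drop 6:y onto floor
ground layer = {0:c, 2:x, 3:a, 6:y}
drop-orders for the pieces not yet dropped (sum over which currently-grounded one goes next):
  1 to go: {3} 1  {4} 1  {5} 1  {6} 1
  2 to go: {1,4} 1  {2,5} 1  {3,4} 2  {3,5} 2  {3,6} 2  {4,5} 2  {4,6} 2  {5,6} 2
  3 to go: {0,1,4} 1  {1,3,4} 3  {1,4,5} 3  {1,4,6} 3  {2,3,5} 3  {2,4,5} 3  {2,5,6} 3  {3,4,5} 6  {3,4,6} 6  {3,5,6} 6  {4,5,6} 6
  4 to go: {0,1,3,4} 4  {0,1,4,5} 4  {0,1,4,6} 4  {1,2,4,5} 6  {1,3,4,5} 12  {1,3,4,6} 12  {1,4,5,6} 12  {2,3,4,5} 12  {2,3,5,6} 12  {2,4,5,6} 12  {3,4,5,6} 24
  5 to go: {0,1,2,4,5} 10  {0,1,3,4,5} 20  {0,1,3,4,6} 20  {0,1,4,5,6} 20  {1,2,3,4,5} 30  {1,2,4,5,6} 30  {1,3,4,5,6} 60  {2,3,4,5,6} 60
  if 0:c drops first: 180 orders
  if 2:x drops first: 120 orders
  if 3:a drops first: 60 orders
  if 6:y drops first: 60 orders
heap linearizations: 420

420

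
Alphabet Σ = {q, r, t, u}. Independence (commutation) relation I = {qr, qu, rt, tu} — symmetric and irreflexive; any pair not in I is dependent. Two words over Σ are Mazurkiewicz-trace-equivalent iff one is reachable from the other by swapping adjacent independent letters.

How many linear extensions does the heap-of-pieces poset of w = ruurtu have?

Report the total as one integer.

0(r) covers ∅
1(u) covers 0:r
2(u) covers 1:u
3(r) covers 2:u
4(t) covers ∅
5(u) covers 3:r
floor of heap: 0:r, 4:t
completions by unplaced set U, small U first (add the entries for U minus each lowest piece of U):
  |U|=1: {4}:1  {5}:1
  |U|=2: {3,5}:1  {4,5}:2
  |U|=3: {2,3,5}:1  {3,4,5}:3
  |U|=4: {1,2,3,5}:1  {2,3,4,5}:4
  start at 0(r): 5
  start at 4(t): 1
sum over floor = 6

6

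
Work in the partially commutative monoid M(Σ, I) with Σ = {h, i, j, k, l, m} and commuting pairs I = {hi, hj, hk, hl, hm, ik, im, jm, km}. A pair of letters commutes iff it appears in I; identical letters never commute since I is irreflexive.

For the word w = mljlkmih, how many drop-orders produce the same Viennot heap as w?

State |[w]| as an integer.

piece 0:m — minimal
piece 1:l rests on {0:m}
piece 2:j rests on {1:l}
piece 3:l rests on {2:j}
piece 4:k rests on {3:l}
piece 5:m rests on {3:l}
piece 6:i rests on {3:l}
piece 7:h — minimal
minimal pieces: {0:m, 7:h}
ways to finish when only these pieces remain (= sum over removing one remaining piece with nothing left below it):
  1 left: {4}→1  {5}→1  {6}→1  {7}→1
  2 left: {4,5}→2  {4,6}→2  {4,7}→2  {5,6}→2  {5,7}→2  {6,7}→2
  3 left: {4,5,6}→6  {4,5,7}→6  {4,6,7}→6  {5,6,7}→6
  4 left: {3,4,5,6}→6  {4,5,6,7}→24
  5 left: {2,3,4,5,6}→6  {3,4,5,6,7}→30
  6 left: {1,2,3,4,5,6}→6  {2,3,4,5,6,7}→36
  placing 0:m first → 42 extensions
  placing 7:h first → 6 extensions
total linear extensions = 48

48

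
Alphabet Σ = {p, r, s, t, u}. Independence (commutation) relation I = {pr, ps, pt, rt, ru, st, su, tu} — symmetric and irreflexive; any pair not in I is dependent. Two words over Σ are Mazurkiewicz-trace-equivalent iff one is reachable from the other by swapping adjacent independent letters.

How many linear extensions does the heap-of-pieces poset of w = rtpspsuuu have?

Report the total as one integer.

0(r) covers ∅
1(t) covers ∅
2(p) covers ∅
3(s) covers 0:r
4(p) covers 2:p
5(s) covers 3:s
6(u) covers 4:p
7(u) covers 6:u
8(u) covers 7:u
floor of heap: 0:r, 1:t, 2:p
completions by unplaced set U, small U first (add the entries for U minus each lowest piece of U):
  |U|=1: {1}:1  {5}:1  {8}:1
  |U|=2: {1,5}:2  {1,8}:2  {3,5}:1  {5,8}:2  {7,8}:1
  |U|=3: {0,3,5}:1  {1,3,5}:3  {1,5,8}:6  {1,7,8}:3  {3,5,8}:3  {5,7,8}:3  {6,7,8}:1
  |U|=4: {0,1,3,5}:4  {0,3,5,8}:4  {1,3,5,8}:12  {1,5,7,8}:12  {1,6,7,8}:4  {3,5,7,8}:6  {4,6,7,8}:1  {5,6,7,8}:4
  |U|=5: {0,1,3,5,8}:20  {0,3,5,7,8}:10  {1,3,5,7,8}:30  {1,4,6,7,8}:5  {1,5,6,7,8}:20  {2,4,6,7,8}:1  {3,5,6,7,8}:10  {4,5,6,7,8}:5
  |U|=6: {0,1,3,5,7,8}:60  {0,3,5,6,7,8}:20  {1,2,4,6,7,8}:6  {1,3,5,6,7,8}:60  {1,4,5,6,7,8}:30  {2,4,5,6,7,8}:6  {3,4,5,6,7,8}:15
  |U|=7: {0,1,3,5,6,7,8}:140  {0,3,4,5,6,7,8}:35  {1,2,4,5,6,7,8}:42  {1,3,4,5,6,7,8}:105  {2,3,4,5,6,7,8}:21
  start at 0(r): 168
  start at 1(t): 56
  start at 2(p): 280
sum over floor = 504

504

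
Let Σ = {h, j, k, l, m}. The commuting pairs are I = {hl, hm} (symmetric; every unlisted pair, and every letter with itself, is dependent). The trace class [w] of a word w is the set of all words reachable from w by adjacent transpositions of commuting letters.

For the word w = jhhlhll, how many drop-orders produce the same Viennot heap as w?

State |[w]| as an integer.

piece 0:j — minimal
piece 1:h rests on {0:j}
piece 2:h rests on {1:h}
piece 3:l rests on {0:j}
piece 4:h rests on {2:h}
piece 5:l rests on {3:l}
piece 6:l rests on {5:l}
minimal pieces: {0:j}
ways to finish when only these pieces remain (= sum over removing one remaining piece with nothing left below it):
  1 left: {4}→1  {6}→1
  2 left: {2,4}→1  {4,6}→2  {5,6}→1
  3 left: {1,2,4}→1  {2,4,6}→3  {3,5,6}→1  {4,5,6}→3
  4 left: {1,2,4,6}→4  {2,4,5,6}→6  {3,4,5,6}→4
  5 left: {1,2,4,5,6}→10  {2,3,4,5,6}→10
  placing 0:j first → 20 extensions

20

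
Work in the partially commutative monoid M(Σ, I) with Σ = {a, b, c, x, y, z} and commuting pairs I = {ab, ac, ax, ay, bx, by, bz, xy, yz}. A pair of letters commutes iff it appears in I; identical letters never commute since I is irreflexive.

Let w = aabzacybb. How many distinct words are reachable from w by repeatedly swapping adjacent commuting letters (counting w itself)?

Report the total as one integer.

63

drop 0:a onto floor
drop 1:a onto {0:a}
drop 2:b onto floor
drop 3:z onto {1:a}
drop 4:a onto {3:z}
drop 5:c onto {2:b, 3:z}
drop 6:y onto {5:c}
drop 7:b onto {5:c}
drop 8:b onto {7:b}
ground layer = {0:a, 2:b}
drop-orders for the pieces not yet dropped (sum over which currently-grounded one goes next):
  1 to go: {4} 1  {6} 1  {8} 1
  2 to go: {4,6} 2  {4,8} 2  {6,8} 2  {7,8} 1
  3 to go: {4,6,8} 6  {4,7,8} 3  {6,7,8} 3
  4 to go: {4,6,7,8} 12  {5,6,7,8} 3
  5 to go: {2,5,6,7,8} 3  {4,5,6,7,8} 15
  6 to go: {2,4,5,6,7,8} 18  {3,4,5,6,7,8} 15
  7 to go: {1,3,4,5,6,7,8} 15  {2,3,4,5,6,7,8} 33
  if 0:a drops first: 48 orders
  if 2:b drops first: 15 orders
heap linearizations: 63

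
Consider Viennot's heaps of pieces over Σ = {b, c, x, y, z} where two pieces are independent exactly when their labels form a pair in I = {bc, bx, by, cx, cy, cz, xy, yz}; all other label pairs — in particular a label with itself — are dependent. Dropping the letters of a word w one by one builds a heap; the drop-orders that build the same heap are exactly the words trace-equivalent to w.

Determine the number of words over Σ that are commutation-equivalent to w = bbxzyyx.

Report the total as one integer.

piece 0:b — minimal
piece 1:b rests on {0:b}
piece 2:x — minimal
piece 3:z rests on {1:b, 2:x}
piece 4:y — minimal
piece 5:y rests on {4:y}
piece 6:x rests on {3:z}
minimal pieces: {0:b, 2:x, 4:y}
ways to finish when only these pieces remain (= sum over removing one remaining piece with nothing left below it):
  1 left: {5}→1  {6}→1
  2 left: {3,6}→1  {4,5}→1  {5,6}→2
  3 left: {1,3,6}→1  {2,3,6}→1  {3,5,6}→3  {4,5,6}→3
  4 left: {0,1,3,6}→1  {1,2,3,6}→2  {1,3,5,6}→4  {2,3,5,6}→4  {3,4,5,6}→6
  5 left: {0,1,2,3,6}→3  {0,1,3,5,6}→5  {1,2,3,5,6}→10  {1,3,4,5,6}→10  {2,3,4,5,6}→10
  placing 0:b first → 30 extensions
  placing 2:x first → 15 extensions
  placing 4:y first → 18 extensions
total linear extensions = 63

63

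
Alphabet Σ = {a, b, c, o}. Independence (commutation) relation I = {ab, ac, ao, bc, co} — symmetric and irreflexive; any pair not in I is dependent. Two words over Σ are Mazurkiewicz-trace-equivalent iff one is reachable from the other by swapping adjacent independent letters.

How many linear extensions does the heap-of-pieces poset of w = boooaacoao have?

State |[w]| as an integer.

drop 0:b onto floor
drop 1:o onto {0:b}
drop 2:o onto {1:o}
drop 3:o onto {2:o}
drop 4:a onto floor
drop 5:a onto {4:a}
drop 6:c onto floor
drop 7:o onto {3:o}
drop 8:a onto {5:a}
drop 9:o onto {7:o}
ground layer = {0:b, 4:a, 6:c}
drop-orders for the pieces not yet dropped (sum over which currently-grounded one goes next):
  1 to go: {6} 1  {8} 1  {9} 1
  2 to go: {5,8} 1  {6,8} 2  {6,9} 2  {7,9} 1  {8,9} 2
  3 to go: {3,7,9} 1  {4,5,8} 1  {5,6,8} 3  {5,8,9} 3  {6,7,9} 3  {6,8,9} 6  {7,8,9} 3
  4 to go: {2,3,7,9} 1  {3,6,7,9} 4  {3,7,8,9} 4  {4,5,6,8} 4  {4,5,8,9} 4  {5,6,8,9} 12  {5,7,8,9} 6  {6,7,8,9} 12
  5 to go: {1,2,3,7,9} 1  {2,3,6,7,9} 5  {2,3,7,8,9} 5  {3,5,7,8,9} 10  {3,6,7,8,9} 20  {4,5,6,8,9} 20  {4,5,7,8,9} 10  {5,6,7,8,9} 30
  6 to go: {0,1,2,3,7,9} 1  {1,2,3,6,7,9} 6  {1,2,3,7,8,9} 6  {2,3,5,7,8,9} 15  {2,3,6,7,8,9} 30  {3,4,5,7,8,9} 20  {3,5,6,7,8,9} 60  {4,5,6,7,8,9} 60
  7 to go: {0,1,2,3,6,7,9} 7  {0,1,2,3,7,8,9} 7  {1,2,3,5,7,8,9} 21  {1,2,3,6,7,8,9} 42  {2,3,4,5,7,8,9} 35  {2,3,5,6,7,8,9} 105  {3,4,5,6,7,8,9} 140
  8 to go: {0,1,2,3,5,7,8,9} 28  {0,1,2,3,6,7,8,9} 56  {1,2,3,4,5,7,8,9} 56  {1,2,3,5,6,7,8,9} 168  {2,3,4,5,6,7,8,9} 280
  if 0:b drops first: 504 orders
  if 4:a drops first: 252 orders
  if 6:c drops first: 84 orders
heap linearizations: 840

840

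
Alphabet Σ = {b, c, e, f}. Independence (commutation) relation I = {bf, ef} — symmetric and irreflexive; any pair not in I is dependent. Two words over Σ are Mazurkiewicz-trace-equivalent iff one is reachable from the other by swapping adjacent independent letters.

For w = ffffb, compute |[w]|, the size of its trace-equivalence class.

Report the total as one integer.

piece 0:f — minimal
piece 1:f rests on {0:f}
piece 2:f rests on {1:f}
piece 3:f rests on {2:f}
piece 4:b — minimal
minimal pieces: {0:f, 4:b}
ways to finish when only these pieces remain (= sum over removing one remaining piece with nothing left below it):
  1 left: {3}→1  {4}→1
  2 left: {2,3}→1  {3,4}→2
  3 left: {1,2,3}→1  {2,3,4}→3
  placing 0:f first → 4 extensions
  placing 4:b first → 1 extensions
total linear extensions = 5

5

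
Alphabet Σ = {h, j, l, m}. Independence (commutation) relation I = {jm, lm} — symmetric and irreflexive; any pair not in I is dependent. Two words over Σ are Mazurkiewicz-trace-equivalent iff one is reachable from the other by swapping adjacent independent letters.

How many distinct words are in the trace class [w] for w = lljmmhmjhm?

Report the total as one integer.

drop 0:l onto floor
drop 1:l onto {0:l}
drop 2:j onto {1:l}
drop 3:m onto floor
drop 4:m onto {3:m}
drop 5:h onto {2:j, 4:m}
drop 6:m onto {5:h}
drop 7:j onto {5:h}
drop 8:h onto {6:m, 7:j}
drop 9:m onto {8:h}
ground layer = {0:l, 3:m}
drop-orders for the pieces not yet dropped (sum over which currently-grounded one goes next):
  1 to go: {9} 1
  2 to go: {8,9} 1
  3 to go: {6,8,9} 1  {7,8,9} 1
  4 to go: {6,7,8,9} 2
  5 to go: {5,6,7,8,9} 2
  6 to go: {2,5,6,7,8,9} 2  {4,5,6,7,8,9} 2
  7 to go: {1,2,5,6,7,8,9} 2  {2,4,5,6,7,8,9} 4  {3,4,5,6,7,8,9} 2
  8 to go: {0,1,2,5,6,7,8,9} 2  {1,2,4,5,6,7,8,9} 6  {2,3,4,5,6,7,8,9} 6
  if 0:l drops first: 12 orders
  if 3:m drops first: 8 orders
heap linearizations: 20

20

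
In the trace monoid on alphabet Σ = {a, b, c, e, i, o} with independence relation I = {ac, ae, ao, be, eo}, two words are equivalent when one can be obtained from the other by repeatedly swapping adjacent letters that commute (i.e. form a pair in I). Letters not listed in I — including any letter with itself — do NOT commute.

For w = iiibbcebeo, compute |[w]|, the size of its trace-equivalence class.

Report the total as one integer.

6

piece 0:i — minimal
piece 1:i rests on {0:i}
piece 2:i rests on {1:i}
piece 3:b rests on {2:i}
piece 4:b rests on {3:b}
piece 5:c rests on {4:b}
piece 6:e rests on {5:c}
piece 7:b rests on {5:c}
piece 8:e rests on {6:e}
piece 9:o rests on {7:b}
minimal pieces: {0:i}
ways to finish when only these pieces remain (= sum over removing one remaining piece with nothing left below it):
  1 left: {8}→1  {9}→1
  2 left: {6,8}→1  {7,9}→1  {8,9}→2
  3 left: {6,8,9}→3  {7,8,9}→3
  4 left: {6,7,8,9}→6
  5 left: {5,6,7,8,9}→6
  6 left: {4,5,6,7,8,9}→6
  7 left: {3,4,5,6,7,8,9}→6
  8 left: {2,3,4,5,6,7,8,9}→6
  placing 0:i first → 6 extensions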